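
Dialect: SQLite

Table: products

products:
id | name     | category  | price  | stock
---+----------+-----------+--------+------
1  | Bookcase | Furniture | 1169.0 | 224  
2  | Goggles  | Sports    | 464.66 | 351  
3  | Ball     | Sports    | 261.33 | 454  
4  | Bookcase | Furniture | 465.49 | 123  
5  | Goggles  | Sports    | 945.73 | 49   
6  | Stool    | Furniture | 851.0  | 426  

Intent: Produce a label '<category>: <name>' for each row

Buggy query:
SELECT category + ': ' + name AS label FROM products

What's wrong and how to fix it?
Bug: '+' is numeric addition; on text columns SQLite converts them to 0 instead of concatenating

Fix: Replace + with || to concatenate text

Corrected query:
SELECT category || ': ' || name AS label FROM products

Result:
label              
-------------------
Furniture: Bookcase
Sports: Goggles    
Sports: Ball       
Furniture: Bookcase
Sports: Goggles    
Furniture: Stool   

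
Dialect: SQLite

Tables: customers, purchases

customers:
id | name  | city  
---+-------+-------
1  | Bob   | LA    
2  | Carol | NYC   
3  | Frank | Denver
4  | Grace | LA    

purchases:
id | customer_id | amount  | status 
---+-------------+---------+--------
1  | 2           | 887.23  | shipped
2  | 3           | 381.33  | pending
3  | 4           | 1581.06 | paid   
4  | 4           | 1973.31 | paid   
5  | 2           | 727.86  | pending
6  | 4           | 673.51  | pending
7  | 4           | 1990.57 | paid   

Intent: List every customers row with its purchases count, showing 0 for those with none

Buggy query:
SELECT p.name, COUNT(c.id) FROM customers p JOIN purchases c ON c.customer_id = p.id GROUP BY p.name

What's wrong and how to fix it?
Bug: INNER JOIN drops customers rows that have no matching purchases rows

Fix: Switch to LEFT JOIN to retain unmatched parent rows

Corrected query:
SELECT p.name, COUNT(c.id) FROM customers p LEFT JOIN purchases c ON c.customer_id = p.id GROUP BY p.name

Result:
name  | COUNT(c.id)
------+------------
Bob   | 0          
Carol | 2          
Frank | 1          
Grace | 4          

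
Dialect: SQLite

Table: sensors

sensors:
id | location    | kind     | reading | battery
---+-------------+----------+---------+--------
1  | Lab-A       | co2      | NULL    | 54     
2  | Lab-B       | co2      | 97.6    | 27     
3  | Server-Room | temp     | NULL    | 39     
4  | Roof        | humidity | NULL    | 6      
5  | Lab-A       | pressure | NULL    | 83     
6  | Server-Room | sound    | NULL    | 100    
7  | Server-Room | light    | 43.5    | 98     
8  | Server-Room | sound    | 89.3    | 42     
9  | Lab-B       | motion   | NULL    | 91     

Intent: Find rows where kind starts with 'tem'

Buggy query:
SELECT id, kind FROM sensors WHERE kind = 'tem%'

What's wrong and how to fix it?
Bug: Wildcards only work with LIKE; '=' treats '%' as a literal character

Fix: Use LIKE for wildcard pattern matching

Corrected query:
SELECT id, kind FROM sensors WHERE kind LIKE 'tem%'

Result:
id | kind
---+-----
3  | temp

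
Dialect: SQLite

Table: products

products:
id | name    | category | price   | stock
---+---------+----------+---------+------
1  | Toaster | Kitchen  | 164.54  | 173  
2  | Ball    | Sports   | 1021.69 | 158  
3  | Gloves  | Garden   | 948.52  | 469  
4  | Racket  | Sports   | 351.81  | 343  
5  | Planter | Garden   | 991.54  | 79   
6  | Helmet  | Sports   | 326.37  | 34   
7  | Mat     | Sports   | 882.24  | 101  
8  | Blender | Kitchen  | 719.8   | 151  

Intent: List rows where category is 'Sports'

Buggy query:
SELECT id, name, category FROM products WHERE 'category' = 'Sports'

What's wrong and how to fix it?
Bug: Single quotes denote string literals in SQL; the column name is being compared as a constant string

Fix: Reference the column as category without single quotes

Corrected query:
SELECT id, name, category FROM products WHERE category = 'Sports'

Result:
id | name   | category
---+--------+---------
2  | Ball   | Sports  
4  | Racket | Sports  
6  | Helmet | Sports  
7  | Mat    | Sports  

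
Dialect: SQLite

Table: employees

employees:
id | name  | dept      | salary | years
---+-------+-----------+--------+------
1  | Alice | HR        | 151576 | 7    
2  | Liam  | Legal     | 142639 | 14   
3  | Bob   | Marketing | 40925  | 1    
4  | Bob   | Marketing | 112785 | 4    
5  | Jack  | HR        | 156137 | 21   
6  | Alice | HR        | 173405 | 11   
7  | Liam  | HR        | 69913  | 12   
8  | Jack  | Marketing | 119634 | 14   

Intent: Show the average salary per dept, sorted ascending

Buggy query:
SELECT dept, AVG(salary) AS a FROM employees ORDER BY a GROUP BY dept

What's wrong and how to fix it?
Bug: ORDER BY appears before GROUP BY; SQL clause order requires GROUP BY first

Fix: Reorder: SELECT … FROM … GROUP BY … ORDER BY …

Corrected query:
SELECT dept, AVG(salary) AS a FROM employees GROUP BY dept ORDER BY a

Result:
dept      | a           
----------+-------------
Marketing | 91114.666667
HR        | 137757.75   
Legal     | 142639      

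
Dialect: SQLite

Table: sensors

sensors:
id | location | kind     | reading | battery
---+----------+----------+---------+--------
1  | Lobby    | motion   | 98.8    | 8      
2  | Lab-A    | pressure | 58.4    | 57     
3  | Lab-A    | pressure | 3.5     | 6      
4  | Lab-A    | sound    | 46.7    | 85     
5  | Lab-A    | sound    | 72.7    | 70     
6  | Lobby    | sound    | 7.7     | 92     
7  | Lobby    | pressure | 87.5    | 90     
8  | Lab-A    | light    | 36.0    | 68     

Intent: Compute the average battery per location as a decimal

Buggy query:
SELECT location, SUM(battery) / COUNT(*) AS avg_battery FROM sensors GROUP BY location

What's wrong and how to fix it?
Bug: SUM(battery) and COUNT(*) are both integers; the division truncates the fractional part

Fix: Cast one side to REAL so the division keeps the fractional part

Corrected query:
SELECT location, SUM(battery) * 1.0 / COUNT(*) AS avg_battery FROM sensors GROUP BY location

Result:
location | avg_battery
---------+------------
Lab-A    | 57.2       
Lobby    | 63.333333  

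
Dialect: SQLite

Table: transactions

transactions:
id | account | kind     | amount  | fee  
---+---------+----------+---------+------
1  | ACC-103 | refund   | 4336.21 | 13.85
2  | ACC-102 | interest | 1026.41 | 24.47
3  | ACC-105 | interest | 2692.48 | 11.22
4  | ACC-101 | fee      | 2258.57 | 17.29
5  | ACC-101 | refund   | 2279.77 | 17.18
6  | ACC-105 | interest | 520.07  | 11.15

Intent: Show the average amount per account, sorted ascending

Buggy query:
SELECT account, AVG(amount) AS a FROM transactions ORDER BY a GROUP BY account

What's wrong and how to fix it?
Bug: GROUP BY must precede ORDER BY

Fix: Reorder: SELECT … FROM … GROUP BY … ORDER BY …

Corrected query:
SELECT account, AVG(amount) AS a FROM transactions GROUP BY account ORDER BY a

Result:
account | a       
--------+---------
ACC-102 | 1026.41 
ACC-105 | 1606.275
ACC-101 | 2269.17 
ACC-103 | 4336.21 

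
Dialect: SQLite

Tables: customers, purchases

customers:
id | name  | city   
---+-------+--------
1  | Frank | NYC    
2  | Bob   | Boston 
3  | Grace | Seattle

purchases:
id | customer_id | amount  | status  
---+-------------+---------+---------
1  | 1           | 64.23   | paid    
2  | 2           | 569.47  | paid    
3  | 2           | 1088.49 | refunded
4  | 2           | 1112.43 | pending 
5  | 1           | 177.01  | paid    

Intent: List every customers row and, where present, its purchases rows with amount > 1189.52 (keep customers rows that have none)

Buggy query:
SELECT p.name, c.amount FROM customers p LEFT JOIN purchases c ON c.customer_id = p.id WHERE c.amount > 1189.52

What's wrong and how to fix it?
Bug: Filtering c.amount in WHERE discards the NULL rows produced by LEFT JOIN, turning it into an inner join

Fix: Move the right-table condition into the ON clause so unmatched parents are kept

Corrected query:
SELECT p.name, c.amount FROM customers p LEFT JOIN purchases c ON c.customer_id = p.id AND c.amount > 1189.52

Result:
name  | amount
------+-------
Frank | NULL  
Bob   | NULL  
Grace | NULL  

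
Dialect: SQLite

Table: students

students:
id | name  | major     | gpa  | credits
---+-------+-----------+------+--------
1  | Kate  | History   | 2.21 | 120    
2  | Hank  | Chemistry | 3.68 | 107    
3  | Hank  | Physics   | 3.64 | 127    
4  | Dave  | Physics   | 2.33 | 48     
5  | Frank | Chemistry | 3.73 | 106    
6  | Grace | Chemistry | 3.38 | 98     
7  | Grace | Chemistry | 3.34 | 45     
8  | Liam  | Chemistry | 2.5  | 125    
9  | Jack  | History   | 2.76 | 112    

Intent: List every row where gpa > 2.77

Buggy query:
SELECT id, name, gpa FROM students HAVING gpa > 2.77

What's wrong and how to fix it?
Bug: HAVING filters the output of aggregation, but this query has no GROUP BY and no aggregate functions, so SQLite rejects it (HAVING clause on a non-aggregate query); the condition here is per row

Fix: Replace HAVING with WHERE since the condition applies to individual rows

Corrected query:
SELECT id, name, gpa FROM students WHERE gpa > 2.77

Result:
id | name  | gpa 
---+-------+-----
2  | Hank  | 3.68
3  | Hank  | 3.64
5  | Frank | 3.73
6  | Grace | 3.38
7  | Grace | 3.34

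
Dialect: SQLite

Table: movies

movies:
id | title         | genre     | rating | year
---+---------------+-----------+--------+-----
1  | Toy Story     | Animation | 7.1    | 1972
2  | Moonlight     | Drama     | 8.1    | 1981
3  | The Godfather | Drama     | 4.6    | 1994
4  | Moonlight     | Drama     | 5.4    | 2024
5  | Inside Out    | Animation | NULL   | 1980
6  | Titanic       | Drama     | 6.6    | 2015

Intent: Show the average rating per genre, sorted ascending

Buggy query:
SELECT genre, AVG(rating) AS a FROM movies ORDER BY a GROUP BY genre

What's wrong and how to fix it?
Bug: ORDER BY appears before GROUP BY; SQL clause order requires GROUP BY first

Fix: Reorder: SELECT … FROM … GROUP BY … ORDER BY …

Corrected query:
SELECT genre, AVG(rating) AS a FROM movies GROUP BY genre ORDER BY a

Result:
genre     | a    
----------+------
Drama     | 6.175
Animation | 7.1  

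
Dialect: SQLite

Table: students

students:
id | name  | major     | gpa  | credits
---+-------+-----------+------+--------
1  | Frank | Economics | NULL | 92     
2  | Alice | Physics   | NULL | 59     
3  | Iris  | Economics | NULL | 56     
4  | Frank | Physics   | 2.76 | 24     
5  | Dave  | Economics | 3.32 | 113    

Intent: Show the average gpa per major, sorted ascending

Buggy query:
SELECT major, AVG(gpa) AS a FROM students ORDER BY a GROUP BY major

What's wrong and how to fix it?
Bug: GROUP BY must precede ORDER BY

Fix: Move ORDER BY to the end, after GROUP BY

Corrected query:
SELECT major, AVG(gpa) AS a FROM students GROUP BY major ORDER BY a

Result:
major     | a   
----------+-----
Physics   | 2.76
Economics | 3.32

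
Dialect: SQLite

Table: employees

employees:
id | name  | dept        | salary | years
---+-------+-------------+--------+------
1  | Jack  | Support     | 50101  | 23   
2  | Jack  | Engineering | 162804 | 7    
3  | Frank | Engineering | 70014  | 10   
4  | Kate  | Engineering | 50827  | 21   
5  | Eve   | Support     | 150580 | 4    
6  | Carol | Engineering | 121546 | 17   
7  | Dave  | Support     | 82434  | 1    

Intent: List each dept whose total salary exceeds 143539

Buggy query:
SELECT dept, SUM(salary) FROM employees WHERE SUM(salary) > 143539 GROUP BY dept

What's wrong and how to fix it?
Bug: Aggregate functions cannot appear in a WHERE clause

Fix: Use HAVING (which filters groups after aggregation) instead of WHERE

Corrected query:
SELECT dept, SUM(salary) FROM employees GROUP BY dept HAVING SUM(salary) > 143539

Result:
dept        | SUM(salary)
------------+------------
Engineering | 405191     
Support     | 283115     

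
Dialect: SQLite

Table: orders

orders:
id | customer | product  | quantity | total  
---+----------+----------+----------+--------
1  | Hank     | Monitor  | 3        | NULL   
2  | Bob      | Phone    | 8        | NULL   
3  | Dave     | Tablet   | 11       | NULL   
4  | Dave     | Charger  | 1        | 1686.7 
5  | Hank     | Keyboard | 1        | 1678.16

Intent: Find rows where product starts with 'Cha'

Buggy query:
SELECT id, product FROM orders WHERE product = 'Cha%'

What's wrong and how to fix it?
Bug: '=' compares the literal string including the % character; pattern matching needs LIKE

Fix: Replace '=' with LIKE so 'Cha%' is treated as a pattern

Corrected query:
SELECT id, product FROM orders WHERE product LIKE 'Cha%'

Result:
id | product
---+--------
4  | Charger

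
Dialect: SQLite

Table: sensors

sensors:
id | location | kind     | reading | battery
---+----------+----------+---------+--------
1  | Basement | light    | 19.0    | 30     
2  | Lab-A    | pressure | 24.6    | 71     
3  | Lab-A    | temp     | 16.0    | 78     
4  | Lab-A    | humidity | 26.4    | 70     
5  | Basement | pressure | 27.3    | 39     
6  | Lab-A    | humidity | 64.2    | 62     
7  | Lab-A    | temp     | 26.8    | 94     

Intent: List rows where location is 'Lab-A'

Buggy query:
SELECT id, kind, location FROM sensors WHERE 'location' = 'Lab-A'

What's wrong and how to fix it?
Bug: Single quotes denote string literals in SQL; the column name is being compared as a constant string

Fix: Reference the column as location without single quotes

Corrected query:
SELECT id, kind, location FROM sensors WHERE location = 'Lab-A'

Result:
id | kind     | location
---+----------+---------
2  | pressure | Lab-A   
3  | temp     | Lab-A   
4  | humidity | Lab-A   
6  | humidity | Lab-A   
7  | temp     | Lab-A   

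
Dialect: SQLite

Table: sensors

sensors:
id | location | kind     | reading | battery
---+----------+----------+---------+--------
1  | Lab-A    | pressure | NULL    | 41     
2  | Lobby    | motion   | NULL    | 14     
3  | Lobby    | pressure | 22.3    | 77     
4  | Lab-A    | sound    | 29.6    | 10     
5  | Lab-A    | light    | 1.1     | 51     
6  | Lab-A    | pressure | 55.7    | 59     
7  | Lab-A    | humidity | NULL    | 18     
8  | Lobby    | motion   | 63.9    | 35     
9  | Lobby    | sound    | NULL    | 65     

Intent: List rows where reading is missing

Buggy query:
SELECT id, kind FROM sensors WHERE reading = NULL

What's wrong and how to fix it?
Bug: Comparing to NULL with '=' never matches; NULL = NULL is unknown, not true

Fix: Use IS NULL to test for NULL

Corrected query:
SELECT id, kind FROM sensors WHERE reading IS NULL

Result:
id | kind    
---+---------
1  | pressure
2  | motion  
7  | humidity
9  | sound   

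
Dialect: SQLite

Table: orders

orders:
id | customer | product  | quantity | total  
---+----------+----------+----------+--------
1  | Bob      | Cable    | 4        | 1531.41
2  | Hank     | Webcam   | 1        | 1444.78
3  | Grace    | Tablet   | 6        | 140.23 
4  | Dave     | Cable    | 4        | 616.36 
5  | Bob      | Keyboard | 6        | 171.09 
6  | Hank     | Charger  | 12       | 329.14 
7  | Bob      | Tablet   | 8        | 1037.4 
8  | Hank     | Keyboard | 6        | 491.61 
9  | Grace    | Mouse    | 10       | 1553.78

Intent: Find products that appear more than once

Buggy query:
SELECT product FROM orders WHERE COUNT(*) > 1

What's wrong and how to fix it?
Bug: WHERE can't reference COUNT(*); aggregates are computed after WHERE

Fix: GROUP BY product, then filter groups with HAVING COUNT(*) > 1

Corrected query:
SELECT product FROM orders GROUP BY product HAVING COUNT(*) > 1

Result:
product 
--------
Cable   
Keyboard
Tablet  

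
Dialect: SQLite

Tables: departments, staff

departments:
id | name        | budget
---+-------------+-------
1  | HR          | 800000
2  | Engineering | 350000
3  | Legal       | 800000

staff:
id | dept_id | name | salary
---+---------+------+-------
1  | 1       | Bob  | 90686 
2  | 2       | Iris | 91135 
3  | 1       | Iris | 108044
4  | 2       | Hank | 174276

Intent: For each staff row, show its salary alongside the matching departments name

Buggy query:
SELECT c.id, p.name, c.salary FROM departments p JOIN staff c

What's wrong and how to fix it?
Bug: JOIN with no ON clause produces a cartesian product; every staff row pairs with every departments row

Fix: Add ON c.dept_id = p.id to the JOIN

Corrected query:
SELECT c.id, p.name, c.salary FROM departments p JOIN staff c ON c.dept_id = p.id

Result:
id | name        | salary
---+-------------+-------
1  | HR          | 90686 
2  | Engineering | 91135 
3  | HR          | 108044
4  | Engineering | 174276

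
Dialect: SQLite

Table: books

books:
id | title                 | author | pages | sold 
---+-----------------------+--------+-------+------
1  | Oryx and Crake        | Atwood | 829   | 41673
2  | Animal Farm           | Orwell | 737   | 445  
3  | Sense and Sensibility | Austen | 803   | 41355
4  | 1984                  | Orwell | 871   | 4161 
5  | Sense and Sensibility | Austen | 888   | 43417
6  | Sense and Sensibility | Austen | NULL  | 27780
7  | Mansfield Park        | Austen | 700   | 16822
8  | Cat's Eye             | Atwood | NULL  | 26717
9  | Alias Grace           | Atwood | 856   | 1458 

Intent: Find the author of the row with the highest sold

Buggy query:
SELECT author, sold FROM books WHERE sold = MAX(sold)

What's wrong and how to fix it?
Bug: MAX(sold) is an aggregate and cannot be used directly in WHERE

Fix: Wrap MAX in a scalar subquery so WHERE compares against a single value

Corrected query:
SELECT author, sold FROM books WHERE sold = (SELECT MAX(sold) FROM books)

Result:
author | sold 
-------+------
Austen | 43417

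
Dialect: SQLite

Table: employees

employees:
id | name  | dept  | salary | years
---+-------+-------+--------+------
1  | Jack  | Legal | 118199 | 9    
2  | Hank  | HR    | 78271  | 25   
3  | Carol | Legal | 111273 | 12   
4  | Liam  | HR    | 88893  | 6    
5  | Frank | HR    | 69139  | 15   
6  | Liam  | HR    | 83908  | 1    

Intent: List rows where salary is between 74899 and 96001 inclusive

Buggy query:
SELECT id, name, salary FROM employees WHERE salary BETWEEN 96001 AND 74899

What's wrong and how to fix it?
Bug: The bounds are reversed; BETWEEN a AND b requires a <= b to match anything

Fix: Swap the bounds so the smaller value comes first

Corrected query:
SELECT id, name, salary FROM employees WHERE salary BETWEEN 74899 AND 96001

Result:
id | name | salary
---+------+-------
2  | Hank | 78271 
4  | Liam | 88893 
6  | Liam | 83908 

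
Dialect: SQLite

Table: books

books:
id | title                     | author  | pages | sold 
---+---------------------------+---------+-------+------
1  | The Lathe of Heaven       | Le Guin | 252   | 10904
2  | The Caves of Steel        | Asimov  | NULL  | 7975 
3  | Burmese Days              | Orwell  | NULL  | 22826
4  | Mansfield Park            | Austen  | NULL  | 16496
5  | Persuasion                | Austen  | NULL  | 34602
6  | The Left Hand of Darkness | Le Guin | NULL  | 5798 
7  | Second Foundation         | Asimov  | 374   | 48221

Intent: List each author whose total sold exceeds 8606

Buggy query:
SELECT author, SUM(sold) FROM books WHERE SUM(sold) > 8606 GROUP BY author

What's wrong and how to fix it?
Bug: SUM(sold) is an aggregate, but WHERE filters rows before aggregation

Fix: Move the aggregate condition to a HAVING clause

Corrected query:
SELECT author, SUM(sold) FROM books GROUP BY author HAVING SUM(sold) > 8606

Result:
author  | SUM(sold)
--------+----------
Asimov  | 56196    
Austen  | 51098    
Le Guin | 16702    
Orwell  | 22826    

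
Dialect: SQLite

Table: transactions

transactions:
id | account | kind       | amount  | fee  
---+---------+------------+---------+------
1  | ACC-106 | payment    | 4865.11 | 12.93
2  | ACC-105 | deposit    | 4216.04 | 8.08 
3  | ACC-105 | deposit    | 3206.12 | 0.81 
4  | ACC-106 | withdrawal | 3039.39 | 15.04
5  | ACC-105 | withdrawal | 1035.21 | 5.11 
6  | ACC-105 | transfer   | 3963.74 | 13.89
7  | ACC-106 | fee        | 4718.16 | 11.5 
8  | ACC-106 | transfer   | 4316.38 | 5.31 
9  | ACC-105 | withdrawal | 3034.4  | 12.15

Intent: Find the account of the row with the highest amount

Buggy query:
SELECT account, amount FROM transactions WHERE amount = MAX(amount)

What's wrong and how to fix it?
Bug: MAX(amount) is an aggregate and cannot be used directly in WHERE

Fix: Use a subquery: WHERE amount = (SELECT MAX(amount) FROM transactions)

Corrected query:
SELECT account, amount FROM transactions WHERE amount = (SELECT MAX(amount) FROM transactions)

Result:
account | amount 
--------+--------
ACC-106 | 4865.11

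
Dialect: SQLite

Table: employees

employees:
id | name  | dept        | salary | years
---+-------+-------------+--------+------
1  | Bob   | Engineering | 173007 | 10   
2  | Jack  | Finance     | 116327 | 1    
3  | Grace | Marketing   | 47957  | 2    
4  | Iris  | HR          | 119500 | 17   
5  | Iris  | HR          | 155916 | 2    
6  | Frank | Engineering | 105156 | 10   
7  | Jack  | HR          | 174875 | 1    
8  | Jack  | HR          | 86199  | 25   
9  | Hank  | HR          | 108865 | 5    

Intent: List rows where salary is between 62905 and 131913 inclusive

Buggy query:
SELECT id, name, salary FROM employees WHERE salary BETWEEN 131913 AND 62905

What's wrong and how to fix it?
Bug: BETWEEN expects the lower bound first; with 131913 AND 62905 the range is empty

Fix: Swap the bounds so the smaller value comes first

Corrected query:
SELECT id, name, salary FROM employees WHERE salary BETWEEN 62905 AND 131913

Result:
id | name  | salary
---+-------+-------
2  | Jack  | 116327
4  | Iris  | 119500
6  | Frank | 105156
8  | Jack  | 86199 
9  | Hank  | 108865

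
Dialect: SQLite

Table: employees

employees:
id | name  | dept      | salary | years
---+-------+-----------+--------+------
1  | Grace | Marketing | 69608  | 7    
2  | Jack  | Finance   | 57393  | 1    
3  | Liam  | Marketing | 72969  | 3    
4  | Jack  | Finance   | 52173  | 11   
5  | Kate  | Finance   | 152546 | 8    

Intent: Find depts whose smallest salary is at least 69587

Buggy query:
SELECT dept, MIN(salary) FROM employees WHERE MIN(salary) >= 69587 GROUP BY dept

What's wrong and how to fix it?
Bug: MIN() in WHERE is a misuse of aggregate

Fix: Use HAVING for the per-group MIN condition

Corrected query:
SELECT dept, MIN(salary) FROM employees GROUP BY dept HAVING MIN(salary) >= 69587

Result:
dept      | MIN(salary)
----------+------------
Marketing | 69608      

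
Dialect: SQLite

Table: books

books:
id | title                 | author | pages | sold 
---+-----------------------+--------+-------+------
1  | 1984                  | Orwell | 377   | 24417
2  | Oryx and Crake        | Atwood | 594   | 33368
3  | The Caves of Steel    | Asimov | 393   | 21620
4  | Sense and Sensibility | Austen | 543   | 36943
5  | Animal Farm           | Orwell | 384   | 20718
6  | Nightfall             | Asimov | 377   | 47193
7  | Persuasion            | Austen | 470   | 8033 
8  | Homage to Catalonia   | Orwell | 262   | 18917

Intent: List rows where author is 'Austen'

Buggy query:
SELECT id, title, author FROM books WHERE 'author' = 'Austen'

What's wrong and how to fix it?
Bug: Single quotes denote string literals in SQL; the column name is being compared as a constant string

Fix: Reference the column as author without single quotes

Corrected query:
SELECT id, title, author FROM books WHERE author = 'Austen'

Result:
id | title                 | author
---+-----------------------+-------
4  | Sense and Sensibility | Austen
7  | Persuasion            | Austen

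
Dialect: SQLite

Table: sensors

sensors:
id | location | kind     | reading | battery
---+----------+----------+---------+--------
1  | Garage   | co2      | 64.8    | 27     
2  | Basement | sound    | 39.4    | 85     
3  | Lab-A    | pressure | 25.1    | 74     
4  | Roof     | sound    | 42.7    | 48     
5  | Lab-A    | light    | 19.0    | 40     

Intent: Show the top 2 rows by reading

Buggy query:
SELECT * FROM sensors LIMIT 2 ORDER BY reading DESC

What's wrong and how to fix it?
Bug: LIMIT must come after ORDER BY

Fix: Swap the clauses: ORDER BY first, then LIMIT

Corrected query:
SELECT * FROM sensors ORDER BY reading DESC LIMIT 2

Result:
id | location | kind  | reading | battery
---+----------+-------+---------+--------
1  | Garage   | co2   | 64.8    | 27     
4  | Roof     | sound | 42.7    | 48     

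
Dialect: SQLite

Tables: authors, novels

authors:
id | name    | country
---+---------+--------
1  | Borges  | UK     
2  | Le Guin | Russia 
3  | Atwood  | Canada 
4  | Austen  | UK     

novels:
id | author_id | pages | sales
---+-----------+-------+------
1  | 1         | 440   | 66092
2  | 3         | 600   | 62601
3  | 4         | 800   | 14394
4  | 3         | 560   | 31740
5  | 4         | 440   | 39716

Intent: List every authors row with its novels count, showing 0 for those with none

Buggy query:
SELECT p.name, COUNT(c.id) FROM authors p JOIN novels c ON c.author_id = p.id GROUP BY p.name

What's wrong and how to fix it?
Bug: INNER JOIN drops authors rows that have no matching novels rows

Fix: Switch to LEFT JOIN to retain unmatched parent rows

Corrected query:
SELECT p.name, COUNT(c.id) FROM authors p LEFT JOIN novels c ON c.author_id = p.id GROUP BY p.name

Result:
name    | COUNT(c.id)
--------+------------
Atwood  | 2          
Austen  | 2          
Borges  | 1          
Le Guin | 0          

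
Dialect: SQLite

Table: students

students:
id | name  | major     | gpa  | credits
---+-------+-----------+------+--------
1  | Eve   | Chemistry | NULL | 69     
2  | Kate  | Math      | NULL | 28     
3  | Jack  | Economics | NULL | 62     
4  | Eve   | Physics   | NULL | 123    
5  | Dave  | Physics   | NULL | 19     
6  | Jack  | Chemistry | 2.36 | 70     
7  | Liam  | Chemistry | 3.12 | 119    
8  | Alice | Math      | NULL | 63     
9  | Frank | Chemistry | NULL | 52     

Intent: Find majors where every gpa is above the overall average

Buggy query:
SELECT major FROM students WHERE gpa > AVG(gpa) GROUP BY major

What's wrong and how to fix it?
Bug: AVG() is an aggregate; it can't sit directly in WHERE

Fix: Use a subquery for AVG and a HAVING MIN(...) filter so the condition holds for every row in the group

Corrected query:
SELECT major FROM students GROUP BY major HAVING MIN(gpa) > (SELECT AVG(gpa) FROM students)

Result:
(no rows)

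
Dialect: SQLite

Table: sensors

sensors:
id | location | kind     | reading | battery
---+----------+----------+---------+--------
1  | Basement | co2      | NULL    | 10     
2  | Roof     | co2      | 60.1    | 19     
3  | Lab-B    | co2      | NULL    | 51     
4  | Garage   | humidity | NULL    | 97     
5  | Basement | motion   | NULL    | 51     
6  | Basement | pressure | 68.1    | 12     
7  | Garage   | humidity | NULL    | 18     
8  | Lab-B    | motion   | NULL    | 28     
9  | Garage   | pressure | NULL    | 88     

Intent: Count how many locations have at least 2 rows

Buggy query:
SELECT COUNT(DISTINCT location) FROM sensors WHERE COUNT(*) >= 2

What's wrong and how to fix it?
Bug: WHERE filters individual rows, not groups, so a group-level COUNT is invalid there

Fix: Use a subquery that GROUPs and filters with HAVING, then count its rows

Corrected query:
SELECT COUNT(*) FROM (SELECT location FROM sensors GROUP BY location HAVING COUNT(*) >= 2)

Result:
COUNT(*)
--------
3       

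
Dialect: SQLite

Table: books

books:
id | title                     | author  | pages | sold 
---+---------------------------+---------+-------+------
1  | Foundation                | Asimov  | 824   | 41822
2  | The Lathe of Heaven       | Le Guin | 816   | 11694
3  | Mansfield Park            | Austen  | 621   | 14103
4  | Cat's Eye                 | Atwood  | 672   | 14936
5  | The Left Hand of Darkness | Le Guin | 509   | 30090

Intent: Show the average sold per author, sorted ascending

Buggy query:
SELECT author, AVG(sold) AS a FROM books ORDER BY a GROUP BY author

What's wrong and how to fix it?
Bug: GROUP BY must precede ORDER BY

Fix: Reorder: SELECT … FROM … GROUP BY … ORDER BY …

Corrected query:
SELECT author, AVG(sold) AS a FROM books GROUP BY author ORDER BY a

Result:
author  | a    
--------+------
Austen  | 14103
Atwood  | 14936
Le Guin | 20892
Asimov  | 41822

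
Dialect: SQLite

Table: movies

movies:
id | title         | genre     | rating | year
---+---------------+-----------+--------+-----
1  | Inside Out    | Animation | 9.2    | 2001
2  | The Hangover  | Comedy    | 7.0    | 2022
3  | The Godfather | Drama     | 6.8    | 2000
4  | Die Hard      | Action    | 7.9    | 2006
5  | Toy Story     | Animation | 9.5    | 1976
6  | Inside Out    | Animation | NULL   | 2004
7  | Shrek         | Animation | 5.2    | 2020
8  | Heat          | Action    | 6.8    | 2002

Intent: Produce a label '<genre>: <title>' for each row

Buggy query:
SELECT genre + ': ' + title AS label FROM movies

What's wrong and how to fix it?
Bug: SQLite uses || for string concatenation; + coerces text to numbers (yielding 0)

Fix: Use the || operator for string concatenation

Corrected query:
SELECT genre || ': ' || title AS label FROM movies

Result:
label                
---------------------
Animation: Inside Out
Comedy: The Hangover 
Drama: The Godfather 
Action: Die Hard     
Animation: Toy Story 
Animation: Inside Out
Animation: Shrek     
Action: Heat         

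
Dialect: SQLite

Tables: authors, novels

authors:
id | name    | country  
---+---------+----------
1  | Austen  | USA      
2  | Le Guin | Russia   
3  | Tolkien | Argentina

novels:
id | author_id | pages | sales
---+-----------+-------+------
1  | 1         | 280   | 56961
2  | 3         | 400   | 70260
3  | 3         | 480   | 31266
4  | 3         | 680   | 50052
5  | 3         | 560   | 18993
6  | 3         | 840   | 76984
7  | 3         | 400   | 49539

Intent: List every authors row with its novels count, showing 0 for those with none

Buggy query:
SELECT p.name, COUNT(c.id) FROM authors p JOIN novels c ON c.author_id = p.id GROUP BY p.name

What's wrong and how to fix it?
Bug: INNER JOIN drops authors rows that have no matching novels rows

Fix: Use LEFT JOIN so parents without children still appear (COUNT(c.id) gives 0)

Corrected query:
SELECT p.name, COUNT(c.id) FROM authors p LEFT JOIN novels c ON c.author_id = p.id GROUP BY p.name

Result:
name    | COUNT(c.id)
--------+------------
Austen  | 1          
Le Guin | 0          
Tolkien | 6          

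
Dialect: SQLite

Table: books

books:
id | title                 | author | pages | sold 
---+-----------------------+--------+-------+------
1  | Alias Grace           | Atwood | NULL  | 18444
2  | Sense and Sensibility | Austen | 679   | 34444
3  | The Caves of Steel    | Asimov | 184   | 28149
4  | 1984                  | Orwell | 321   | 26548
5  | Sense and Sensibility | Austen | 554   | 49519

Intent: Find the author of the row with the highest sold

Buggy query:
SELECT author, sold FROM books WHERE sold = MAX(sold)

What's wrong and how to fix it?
Bug: MAX(sold) is an aggregate and cannot be used directly in WHERE

Fix: Wrap MAX in a scalar subquery so WHERE compares against a single value

Corrected query:
SELECT author, sold FROM books WHERE sold = (SELECT MAX(sold) FROM books)

Result:
author | sold 
-------+------
Austen | 49519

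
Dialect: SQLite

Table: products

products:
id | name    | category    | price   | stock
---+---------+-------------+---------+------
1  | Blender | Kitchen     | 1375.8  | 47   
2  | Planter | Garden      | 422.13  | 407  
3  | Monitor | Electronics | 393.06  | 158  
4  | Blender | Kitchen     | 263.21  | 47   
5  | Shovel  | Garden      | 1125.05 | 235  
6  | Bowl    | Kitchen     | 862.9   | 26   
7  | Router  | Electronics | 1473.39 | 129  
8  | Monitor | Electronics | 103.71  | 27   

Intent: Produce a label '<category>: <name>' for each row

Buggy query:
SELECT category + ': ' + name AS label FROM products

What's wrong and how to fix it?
Bug: SQLite uses || for string concatenation; + coerces text to numbers (yielding 0)

Fix: Replace + with || to concatenate text

Corrected query:
SELECT category || ': ' || name AS label FROM products

Result:
label               
--------------------
Kitchen: Blender    
Garden: Planter     
Electronics: Monitor
Kitchen: Blender    
Garden: Shovel      
Kitchen: Bowl       
Electronics: Router 
Electronics: Monitor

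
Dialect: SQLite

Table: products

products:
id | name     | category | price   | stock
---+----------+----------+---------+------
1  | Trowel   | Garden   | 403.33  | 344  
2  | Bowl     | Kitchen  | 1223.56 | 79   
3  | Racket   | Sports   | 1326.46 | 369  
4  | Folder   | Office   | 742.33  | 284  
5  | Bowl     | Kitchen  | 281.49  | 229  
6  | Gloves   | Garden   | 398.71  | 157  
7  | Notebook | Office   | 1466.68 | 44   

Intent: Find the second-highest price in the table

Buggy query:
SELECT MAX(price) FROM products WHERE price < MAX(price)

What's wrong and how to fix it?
Bug: The inner MAX is an aggregate inside WHERE, which is not allowed

Fix: Put the inner MAX in a scalar subquery

Corrected query:
SELECT MAX(price) FROM products WHERE price < (SELECT MAX(price) FROM products)

Result:
MAX(price)
----------
1326.46   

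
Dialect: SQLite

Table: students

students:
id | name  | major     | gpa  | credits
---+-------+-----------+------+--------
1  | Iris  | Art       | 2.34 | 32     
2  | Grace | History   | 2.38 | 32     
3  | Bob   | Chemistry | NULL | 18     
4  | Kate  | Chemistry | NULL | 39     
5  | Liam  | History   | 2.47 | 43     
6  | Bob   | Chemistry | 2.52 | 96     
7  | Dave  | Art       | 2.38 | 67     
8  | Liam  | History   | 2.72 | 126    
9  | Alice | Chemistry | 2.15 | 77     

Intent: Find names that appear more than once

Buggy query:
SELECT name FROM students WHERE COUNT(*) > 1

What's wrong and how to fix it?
Bug: COUNT(*) is an aggregate and cannot be used in WHERE

Fix: GROUP BY name, then filter groups with HAVING COUNT(*) > 1

Corrected query:
SELECT name FROM students GROUP BY name HAVING COUNT(*) > 1

Result:
name
----
Bob 
Liam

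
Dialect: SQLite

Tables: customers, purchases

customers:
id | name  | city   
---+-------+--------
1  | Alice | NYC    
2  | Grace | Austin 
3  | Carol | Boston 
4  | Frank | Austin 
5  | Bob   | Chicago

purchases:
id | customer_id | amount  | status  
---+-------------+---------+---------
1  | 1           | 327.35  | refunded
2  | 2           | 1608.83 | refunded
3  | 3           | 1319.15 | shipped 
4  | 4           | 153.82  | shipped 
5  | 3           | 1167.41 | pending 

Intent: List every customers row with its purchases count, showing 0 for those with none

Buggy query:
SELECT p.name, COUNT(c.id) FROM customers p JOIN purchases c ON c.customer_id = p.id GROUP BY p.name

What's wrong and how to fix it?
Bug: An inner join excludes parents with zero children

Fix: Use LEFT JOIN so parents without children still appear (COUNT(c.id) gives 0)

Corrected query:
SELECT p.name, COUNT(c.id) FROM customers p LEFT JOIN purchases c ON c.customer_id = p.id GROUP BY p.name

Result:
name  | COUNT(c.id)
------+------------
Alice | 1          
Bob   | 0          
Carol | 2          
Frank | 1          
Grace | 1          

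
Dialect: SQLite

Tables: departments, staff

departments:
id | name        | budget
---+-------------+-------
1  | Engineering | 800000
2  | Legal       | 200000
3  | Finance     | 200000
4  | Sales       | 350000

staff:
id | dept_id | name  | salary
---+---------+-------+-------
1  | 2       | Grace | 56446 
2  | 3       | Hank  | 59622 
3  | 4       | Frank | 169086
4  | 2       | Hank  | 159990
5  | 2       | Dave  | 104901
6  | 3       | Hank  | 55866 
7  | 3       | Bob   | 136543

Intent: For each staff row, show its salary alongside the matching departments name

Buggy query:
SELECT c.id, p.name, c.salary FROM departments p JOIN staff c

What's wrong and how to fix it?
Bug: JOIN with no ON clause produces a cartesian product; every staff row pairs with every departments row

Fix: Specify the join condition linking the foreign key to the parent id

Corrected query:
SELECT c.id, p.name, c.salary FROM departments p JOIN staff c ON c.dept_id = p.id

Result:
id | name    | salary
---+---------+-------
1  | Legal   | 56446 
2  | Finance | 59622 
3  | Sales   | 169086
4  | Legal   | 159990
5  | Legal   | 104901
6  | Finance | 55866 
7  | Finance | 136543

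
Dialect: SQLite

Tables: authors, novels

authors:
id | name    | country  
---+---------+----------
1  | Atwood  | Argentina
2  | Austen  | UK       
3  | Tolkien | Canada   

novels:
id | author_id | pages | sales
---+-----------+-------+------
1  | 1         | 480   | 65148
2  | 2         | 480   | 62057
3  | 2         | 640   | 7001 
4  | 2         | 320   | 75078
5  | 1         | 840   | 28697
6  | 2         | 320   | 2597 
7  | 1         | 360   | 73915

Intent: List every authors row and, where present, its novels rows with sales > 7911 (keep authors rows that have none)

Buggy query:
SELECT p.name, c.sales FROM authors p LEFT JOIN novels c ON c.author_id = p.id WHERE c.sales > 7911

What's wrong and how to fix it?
Bug: Filtering c.sales in WHERE discards the NULL rows produced by LEFT JOIN, turning it into an inner join

Fix: Put 'c.sales > 7911' in the JOIN's ON clause instead of WHERE

Corrected query:
SELECT p.name, c.sales FROM authors p LEFT JOIN novels c ON c.author_id = p.id AND c.sales > 7911

Result:
name    | sales
--------+------
Atwood  | 28697
Atwood  | 65148
Atwood  | 73915
Austen  | 62057
Austen  | 75078
Tolkien | NULL 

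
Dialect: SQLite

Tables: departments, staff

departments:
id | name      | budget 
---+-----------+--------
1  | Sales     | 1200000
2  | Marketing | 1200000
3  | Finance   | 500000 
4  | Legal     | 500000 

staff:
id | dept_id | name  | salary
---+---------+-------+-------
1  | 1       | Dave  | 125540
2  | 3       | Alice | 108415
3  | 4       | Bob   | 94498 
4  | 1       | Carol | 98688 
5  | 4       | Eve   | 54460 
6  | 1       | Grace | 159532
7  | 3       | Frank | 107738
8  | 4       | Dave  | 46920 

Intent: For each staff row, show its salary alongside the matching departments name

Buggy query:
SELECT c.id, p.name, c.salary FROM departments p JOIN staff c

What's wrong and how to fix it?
Bug: Missing join condition: each staff row is matched to all departments rows instead of just its own

Fix: Specify the join condition linking the foreign key to the parent id

Corrected query:
SELECT c.id, p.name, c.salary FROM departments p JOIN staff c ON c.dept_id = p.id

Result:
id | name    | salary
---+---------+-------
1  | Sales   | 125540
2  | Finance | 108415
3  | Legal   | 94498 
4  | Sales   | 98688 
5  | Legal   | 54460 
6  | Sales   | 159532
7  | Finance | 107738
8  | Legal   | 46920 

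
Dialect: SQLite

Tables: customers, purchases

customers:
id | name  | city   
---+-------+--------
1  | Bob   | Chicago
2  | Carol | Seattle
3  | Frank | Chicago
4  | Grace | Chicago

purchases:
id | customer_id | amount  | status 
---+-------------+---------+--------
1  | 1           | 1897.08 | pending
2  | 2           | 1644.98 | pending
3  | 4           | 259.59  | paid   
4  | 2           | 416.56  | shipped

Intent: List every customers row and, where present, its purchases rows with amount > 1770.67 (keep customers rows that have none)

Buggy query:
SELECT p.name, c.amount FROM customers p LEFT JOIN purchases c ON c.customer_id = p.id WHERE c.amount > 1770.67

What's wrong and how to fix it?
Bug: Filtering c.amount in WHERE discards the NULL rows produced by LEFT JOIN, turning it into an inner join

Fix: Put 'c.amount > 1770.67' in the JOIN's ON clause instead of WHERE

Corrected query:
SELECT p.name, c.amount FROM customers p LEFT JOIN purchases c ON c.customer_id = p.id AND c.amount > 1770.67

Result:
name  | amount 
------+--------
Bob   | 1897.08
Carol | NULL   
Frank | NULL   
Grace | NULL   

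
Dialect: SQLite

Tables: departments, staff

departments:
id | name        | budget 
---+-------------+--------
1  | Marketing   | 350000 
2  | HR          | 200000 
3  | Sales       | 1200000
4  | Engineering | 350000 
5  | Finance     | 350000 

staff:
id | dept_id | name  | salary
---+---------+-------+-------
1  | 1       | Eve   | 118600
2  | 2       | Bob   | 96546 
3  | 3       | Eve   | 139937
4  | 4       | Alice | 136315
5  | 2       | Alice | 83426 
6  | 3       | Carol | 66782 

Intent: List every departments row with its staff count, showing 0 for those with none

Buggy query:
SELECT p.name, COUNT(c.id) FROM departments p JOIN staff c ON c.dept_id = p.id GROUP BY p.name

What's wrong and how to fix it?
Bug: INNER JOIN drops departments rows that have no matching staff rows

Fix: Switch to LEFT JOIN to retain unmatched parent rows

Corrected query:
SELECT p.name, COUNT(c.id) FROM departments p LEFT JOIN staff c ON c.dept_id = p.id GROUP BY p.name

Result:
name        | COUNT(c.id)
------------+------------
Engineering | 1          
Finance     | 0          
HR          | 2          
Marketing   | 1          
Sales       | 2          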